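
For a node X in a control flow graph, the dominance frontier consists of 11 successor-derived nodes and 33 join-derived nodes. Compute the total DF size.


DF(X) = direct successor contributions + join point contributions
= 11 + 33 = 44

44


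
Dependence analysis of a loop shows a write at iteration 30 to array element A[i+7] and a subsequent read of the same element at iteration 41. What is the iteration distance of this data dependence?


Distance = read iteration - write iteration
= 41 - 30 = 11

11


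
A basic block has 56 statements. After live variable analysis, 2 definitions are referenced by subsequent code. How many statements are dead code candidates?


Dead code = total statements - live definitions
= 56 - 2 = 54

54


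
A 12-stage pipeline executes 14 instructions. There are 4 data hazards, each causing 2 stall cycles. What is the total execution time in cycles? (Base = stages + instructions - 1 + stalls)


Base cycles = 12 + 14 - 1 = 25
Total stalls = 4 * 2 = 8
Total = 25 + 8 = 33

33


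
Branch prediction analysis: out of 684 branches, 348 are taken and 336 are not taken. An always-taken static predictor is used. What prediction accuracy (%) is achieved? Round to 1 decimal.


Predictor: always-taken
Correct predictions = 348
Accuracy = 348 / 684 * 100 = 50.9%

50.9


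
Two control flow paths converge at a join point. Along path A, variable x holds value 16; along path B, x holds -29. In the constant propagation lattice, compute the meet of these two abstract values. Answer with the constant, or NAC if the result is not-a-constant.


Meet operation: if both paths give the same constant, result is that constant; if they differ, result is NAC (not-a-constant).
Path A: 16, Path B: -29 -> differ
Result: not-a-constant -> NAC

NAC


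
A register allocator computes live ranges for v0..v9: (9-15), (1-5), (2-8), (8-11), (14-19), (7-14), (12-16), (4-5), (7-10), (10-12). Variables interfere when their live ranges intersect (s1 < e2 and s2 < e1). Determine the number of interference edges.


Check all pairs for overlapping intervals.
Two intervals (s1,e1) and (s2,e2) overlap if s1 < e2 and s2 < e1.
v0 (9-15) vs v1..v9: overlaps v3, v4, v5, v6, v8, v9 -> 6
v1 (1-5) vs v2..v9: overlaps v2, v7 -> 2
v2 (2-8) vs v3..v9: overlaps v5, v7, v8 -> 3
v3 (8-11) vs v4..v9: overlaps v5, v8, v9 -> 3
v4 (14-19) vs v5..v9: overlaps v6 -> 1
v5 (7-14) vs v6..v9: overlaps v6, v8, v9 -> 3
v6 (12-16) vs v7..v9: overlaps none -> 0
v7 (4-5) vs v8..v9: overlaps none -> 0
v8 (7-10) vs v9: overlaps none -> 0
Total overlapping pairs = 6 + 2 + 3 + 3 + 1 + 3 + 0 + 0 + 0 = 18

18


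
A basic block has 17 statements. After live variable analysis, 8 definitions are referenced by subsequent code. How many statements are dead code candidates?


Dead code = total statements - live definitions
= 17 - 8 = 9

9


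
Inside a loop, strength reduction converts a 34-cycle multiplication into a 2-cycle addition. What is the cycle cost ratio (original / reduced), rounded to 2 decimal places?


Ratio = mult_cost / add_cost = 34 / 2 = 17.0

17.0


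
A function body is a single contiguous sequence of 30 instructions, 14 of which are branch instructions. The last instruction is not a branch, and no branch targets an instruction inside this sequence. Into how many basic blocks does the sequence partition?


With no in-sequence branch targets, the leaders are the first instruction plus the instruction after each branch.
Number of basic blocks = branches + 1
= 14 + 1 = 15

15


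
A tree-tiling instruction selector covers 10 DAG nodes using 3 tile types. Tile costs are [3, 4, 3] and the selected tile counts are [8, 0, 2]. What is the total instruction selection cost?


Total cost = sum(count_i * cost_i)
= 8*3 + 0*4 + 2*3
= 30

30


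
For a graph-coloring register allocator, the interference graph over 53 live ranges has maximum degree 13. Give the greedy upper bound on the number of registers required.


Greedy coloring never needs more than (max_degree + 1) colors: when coloring a vertex, at most max_degree neighbors are already colored.
Upper bound = 13 + 1 = 14

14


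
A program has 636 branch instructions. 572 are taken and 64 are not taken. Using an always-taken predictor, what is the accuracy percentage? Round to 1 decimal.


Predictor: always-taken
Correct predictions = 572
Accuracy = 572 / 636 * 100 = 89.9%

89.9


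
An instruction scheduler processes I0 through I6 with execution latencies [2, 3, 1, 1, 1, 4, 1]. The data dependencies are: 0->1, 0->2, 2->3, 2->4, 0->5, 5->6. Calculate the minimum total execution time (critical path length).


Compute longest path through dependency graph: dist(Ik) = max over predecessors of dist + latency(Ik).
dist(I0) = latency 2 = 2
dist(I1) = dist(I0) + 3 = 2 + 3 = 5
dist(I2) = dist(I0) + 1 = 2 + 1 = 3
dist(I3) = dist(I2) + 1 = 3 + 1 = 4
dist(I4) = dist(I2) + 1 = 3 + 1 = 4
dist(I5) = dist(I0) + 4 = 2 + 4 = 6
dist(I6) = dist(I5) + 1 = 6 + 1 = 7
Critical path = max dist = 7

7


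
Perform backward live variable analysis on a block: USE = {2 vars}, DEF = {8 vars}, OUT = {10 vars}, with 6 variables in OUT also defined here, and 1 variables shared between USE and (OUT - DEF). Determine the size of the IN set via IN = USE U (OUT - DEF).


OUT - DEF: 10 - 6 = 4
|IN| = |USE| + |OUT - DEF| - |USE ∩ (OUT - DEF)| = 2 + 4 - 1 = 5

5


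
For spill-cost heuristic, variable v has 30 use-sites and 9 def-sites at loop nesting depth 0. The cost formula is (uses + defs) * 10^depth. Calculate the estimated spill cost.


uses + defs = 30 + 9 = 39
10^0 = 1
Spill cost = 39 * 1 = 39

39


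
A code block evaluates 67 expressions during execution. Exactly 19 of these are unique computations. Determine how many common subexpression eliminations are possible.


CSE count = total expressions - unique expressions
= 67 - 19 = 48

48


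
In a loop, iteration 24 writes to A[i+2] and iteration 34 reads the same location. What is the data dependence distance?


Distance = read iteration - write iteration
= 34 - 24 = 10

10


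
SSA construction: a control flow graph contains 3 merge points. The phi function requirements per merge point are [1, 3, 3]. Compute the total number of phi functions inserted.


Total phi functions = sum of phi functions at each join node
= 1 + 3 + 3 = 7

7


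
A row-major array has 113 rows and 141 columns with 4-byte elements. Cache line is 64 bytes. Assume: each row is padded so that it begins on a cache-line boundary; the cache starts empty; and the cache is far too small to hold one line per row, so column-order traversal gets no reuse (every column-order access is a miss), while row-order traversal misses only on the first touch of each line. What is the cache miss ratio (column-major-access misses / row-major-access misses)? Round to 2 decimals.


Each row occupies 141 * 4 = 564 bytes and starts on a line boundary, so it spans ceil(564 / 64) = 9 cache lines.
Row-major traversal misses (one per line touched): 113 * ceil(141 * 4 / 64) = 1017
Column-major traversal misses (no reuse, every access misses): 113 * 141 = 15933
Ratio = 15933 / 1017 = 15.67

15.67


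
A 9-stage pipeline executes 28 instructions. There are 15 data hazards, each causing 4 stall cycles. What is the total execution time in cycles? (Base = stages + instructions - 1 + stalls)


Base cycles = 9 + 28 - 1 = 36
Total stalls = 15 * 4 = 60
Total = 36 + 60 = 96

96


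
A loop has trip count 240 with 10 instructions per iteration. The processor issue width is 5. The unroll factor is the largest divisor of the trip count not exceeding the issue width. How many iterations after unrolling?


Largest divisor of 240 <= 5 is 5
New iterations = 240 / 5 = 48

48


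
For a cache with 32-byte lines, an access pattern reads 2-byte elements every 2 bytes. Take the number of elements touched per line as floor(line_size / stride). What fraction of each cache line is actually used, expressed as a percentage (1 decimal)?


Elements per cache line = floor(32 / 2) = 16
Bytes used = 16 * 2 = 32
Utilization = 32 / 32 * 100 = 100.0%

100.0


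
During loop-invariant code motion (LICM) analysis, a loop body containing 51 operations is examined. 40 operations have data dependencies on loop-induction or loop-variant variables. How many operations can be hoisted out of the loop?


Invariant candidates = total - loop-dependent
= 51 - 40 = 11

11


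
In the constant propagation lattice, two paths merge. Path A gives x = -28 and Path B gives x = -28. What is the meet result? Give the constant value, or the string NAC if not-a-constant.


Meet operation: if both paths give the same constant, result is that constant; if they differ, result is NAC (not-a-constant).
Path A: -28, Path B: -28 -> equal
Result: constant -> -28

-28


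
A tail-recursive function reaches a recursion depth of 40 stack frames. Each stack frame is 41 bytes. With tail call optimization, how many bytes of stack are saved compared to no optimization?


Without TCO: 40 * 41 = 1640 bytes
With TCO: reuse 1 frame = 41 bytes
Savings = 1640 - 41 = 1599

1599


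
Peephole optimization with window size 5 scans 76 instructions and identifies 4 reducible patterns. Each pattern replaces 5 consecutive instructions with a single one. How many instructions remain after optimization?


Each match removes 4 instructions.
Total removed = 4 * 4 = 16
Remaining = 76 - 16 = 60

60


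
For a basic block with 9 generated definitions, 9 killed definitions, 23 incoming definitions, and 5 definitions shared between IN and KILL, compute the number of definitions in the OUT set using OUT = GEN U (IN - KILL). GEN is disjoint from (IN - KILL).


IN - KILL: 23 - 5 = 18 surviving definitions
OUT = GEN + surviving = 9 + 18 = 27

27


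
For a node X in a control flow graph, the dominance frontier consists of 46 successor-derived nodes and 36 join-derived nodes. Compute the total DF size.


DF(X) = direct successor contributions + join point contributions
= 46 + 36 = 82

82


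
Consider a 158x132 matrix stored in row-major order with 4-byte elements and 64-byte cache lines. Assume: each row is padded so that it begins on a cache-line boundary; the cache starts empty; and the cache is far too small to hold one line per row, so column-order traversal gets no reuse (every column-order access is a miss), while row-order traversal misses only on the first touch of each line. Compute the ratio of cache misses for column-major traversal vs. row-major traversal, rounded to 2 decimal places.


Each row occupies 132 * 4 = 528 bytes and starts on a line boundary, so it spans ceil(528 / 64) = 9 cache lines.
Row-major traversal misses (one per line touched): 158 * ceil(132 * 4 / 64) = 1422
Column-major traversal misses (no reuse, every access misses): 158 * 132 = 20856
Ratio = 20856 / 1422 = 14.67

14.67


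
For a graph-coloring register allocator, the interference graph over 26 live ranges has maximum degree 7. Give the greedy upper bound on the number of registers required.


Greedy coloring never needs more than (max_degree + 1) colors: when coloring a vertex, at most max_degree neighbors are already colored.
Upper bound = 7 + 1 = 8

8


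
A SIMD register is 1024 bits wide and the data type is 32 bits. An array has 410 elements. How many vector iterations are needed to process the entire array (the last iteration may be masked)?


Width = 1024 / 32 = 32 elements per vector op
Iterations = ceil(410 / 32) = 13

13


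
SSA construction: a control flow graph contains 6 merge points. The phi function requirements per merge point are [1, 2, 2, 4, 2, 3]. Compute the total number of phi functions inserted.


Total phi functions = sum of phi functions at each join node
= 1 + 2 + 2 + 4 + 2 + 3 = 14

14


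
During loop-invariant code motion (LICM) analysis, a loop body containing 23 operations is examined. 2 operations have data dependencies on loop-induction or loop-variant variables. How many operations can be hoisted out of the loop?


Invariant candidates = total - loop-dependent
= 23 - 2 = 21

21


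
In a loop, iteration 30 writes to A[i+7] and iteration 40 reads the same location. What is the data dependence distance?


Distance = read iteration - write iteration
= 40 - 30 = 10

10


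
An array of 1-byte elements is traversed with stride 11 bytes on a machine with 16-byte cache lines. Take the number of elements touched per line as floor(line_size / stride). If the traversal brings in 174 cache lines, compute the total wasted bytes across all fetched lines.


Elements per line = floor(16 / 11) = 1
Bytes used per line = 1 * 1 = 1
Wasted per line = 16 - 1 = 15
Total wasted = 15 * 174 = 2610

2610


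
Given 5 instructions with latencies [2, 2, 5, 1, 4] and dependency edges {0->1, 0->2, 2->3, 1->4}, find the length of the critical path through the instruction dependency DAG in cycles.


Compute longest path through dependency graph: dist(Ik) = max over predecessors of dist + latency(Ik).
dist(I0) = latency 2 = 2
dist(I1) = dist(I0) + 2 = 2 + 2 = 4
dist(I2) = dist(I0) + 5 = 2 + 5 = 7
dist(I3) = dist(I2) + 1 = 7 + 1 = 8
dist(I4) = dist(I1) + 4 = 4 + 4 = 8
Critical path = max dist = 8

8


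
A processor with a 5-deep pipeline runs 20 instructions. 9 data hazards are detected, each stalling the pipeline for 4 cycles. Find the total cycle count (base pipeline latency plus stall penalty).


Base cycles = 5 + 20 - 1 = 24
Total stalls = 9 * 4 = 36
Total = 24 + 36 = 60

60


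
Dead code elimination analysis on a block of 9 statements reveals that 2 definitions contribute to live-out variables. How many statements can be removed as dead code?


Dead code = total statements - live definitions
= 9 - 2 = 7

7


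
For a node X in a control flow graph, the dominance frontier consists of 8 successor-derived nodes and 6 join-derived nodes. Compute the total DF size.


DF(X) = direct successor contributions + join point contributions
= 8 + 6 = 14

14


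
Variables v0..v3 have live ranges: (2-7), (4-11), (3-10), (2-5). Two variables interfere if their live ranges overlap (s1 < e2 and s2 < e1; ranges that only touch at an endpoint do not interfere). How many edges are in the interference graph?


Check all pairs for overlapping intervals.
Two intervals (s1,e1) and (s2,e2) overlap if s1 < e2 and s2 < e1.
v0 (2-7) vs v1..v3: overlaps v1, v2, v3 -> 3
v1 (4-11) vs v2..v3: overlaps v2, v3 -> 2
v2 (3-10) vs v3: overlaps v3 -> 1
Total overlapping pairs = 3 + 2 + 1 = 6

6


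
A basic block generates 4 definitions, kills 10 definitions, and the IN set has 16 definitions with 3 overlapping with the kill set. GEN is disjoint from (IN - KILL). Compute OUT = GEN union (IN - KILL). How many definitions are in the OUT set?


IN - KILL: 16 - 3 = 13 surviving definitions
OUT = GEN + surviving = 4 + 13 = 17

17


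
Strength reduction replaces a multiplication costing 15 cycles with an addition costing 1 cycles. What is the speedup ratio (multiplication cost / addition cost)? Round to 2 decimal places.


Ratio = mult_cost / add_cost = 15 / 1 = 15.0

15.0


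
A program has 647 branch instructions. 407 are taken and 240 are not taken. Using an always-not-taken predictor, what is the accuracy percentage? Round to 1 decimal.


Predictor: always-not-taken
Correct predictions = 240
Accuracy = 240 / 647 * 100 = 37.1%

37.1


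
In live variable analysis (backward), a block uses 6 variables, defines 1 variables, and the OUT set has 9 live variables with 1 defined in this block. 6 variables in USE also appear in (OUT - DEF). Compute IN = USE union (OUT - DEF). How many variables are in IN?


OUT - DEF: 9 - 1 = 8
|IN| = |USE| + |OUT - DEF| - |USE ∩ (OUT - DEF)| = 6 + 8 - 6 = 8

8


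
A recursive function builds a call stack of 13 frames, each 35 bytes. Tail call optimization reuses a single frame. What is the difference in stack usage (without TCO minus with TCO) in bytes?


Without TCO: 13 * 35 = 455 bytes
With TCO: reuse 1 frame = 35 bytes
Savings = 455 - 35 = 420

420


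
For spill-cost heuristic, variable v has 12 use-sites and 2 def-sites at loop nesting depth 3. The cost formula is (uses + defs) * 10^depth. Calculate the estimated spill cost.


uses + defs = 12 + 2 = 14
10^3 = 1000
Spill cost = 14 * 1000 = 14000

14000


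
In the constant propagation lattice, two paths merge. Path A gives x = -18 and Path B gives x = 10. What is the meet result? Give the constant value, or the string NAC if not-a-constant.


Meet operation: if both paths give the same constant, result is that constant; if they differ, result is NAC (not-a-constant).
Path A: -18, Path B: 10 -> differ
Result: not-a-constant -> NAC

NAC


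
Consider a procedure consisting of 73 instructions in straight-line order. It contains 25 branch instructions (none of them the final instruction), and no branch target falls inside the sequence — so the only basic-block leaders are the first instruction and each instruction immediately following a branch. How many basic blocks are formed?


With no in-sequence branch targets, the leaders are the first instruction plus the instruction after each branch.
Number of basic blocks = branches + 1
= 25 + 1 = 26

26


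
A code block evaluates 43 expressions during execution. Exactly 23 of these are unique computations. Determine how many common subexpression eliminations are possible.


CSE count = total expressions - unique expressions
= 43 - 23 = 20

20


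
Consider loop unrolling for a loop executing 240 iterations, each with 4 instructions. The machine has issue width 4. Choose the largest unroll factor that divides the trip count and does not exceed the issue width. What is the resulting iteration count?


Largest divisor of 240 <= 4 is 4
New iterations = 240 / 4 = 60

60


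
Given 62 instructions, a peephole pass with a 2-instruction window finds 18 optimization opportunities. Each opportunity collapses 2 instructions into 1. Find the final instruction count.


Each match removes 1 instructions.
Total removed = 18 * 1 = 18
Remaining = 62 - 18 = 44

44


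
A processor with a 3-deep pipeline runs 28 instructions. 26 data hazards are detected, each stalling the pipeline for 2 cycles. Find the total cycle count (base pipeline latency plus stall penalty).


Base cycles = 3 + 28 - 1 = 30
Total stalls = 26 * 2 = 52
Total = 30 + 52 = 82

82


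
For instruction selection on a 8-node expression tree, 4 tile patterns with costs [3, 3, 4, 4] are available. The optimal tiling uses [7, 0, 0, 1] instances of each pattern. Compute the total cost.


Total cost = sum(count_i * cost_i)
= 7*3 + 0*3 + 0*4 + 1*4
= 25

25


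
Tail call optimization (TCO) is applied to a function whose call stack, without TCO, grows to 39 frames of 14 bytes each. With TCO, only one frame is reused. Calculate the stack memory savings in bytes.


Without TCO: 39 * 14 = 546 bytes
With TCO: reuse 1 frame = 14 bytes
Savings = 546 - 14 = 532

532


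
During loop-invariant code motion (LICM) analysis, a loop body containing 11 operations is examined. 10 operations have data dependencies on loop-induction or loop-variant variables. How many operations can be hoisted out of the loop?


Invariant candidates = total - loop-dependent
= 11 - 10 = 1

1


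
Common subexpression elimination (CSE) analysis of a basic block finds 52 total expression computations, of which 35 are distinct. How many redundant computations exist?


CSE count = total expressions - unique expressions
= 52 - 35 = 17

17


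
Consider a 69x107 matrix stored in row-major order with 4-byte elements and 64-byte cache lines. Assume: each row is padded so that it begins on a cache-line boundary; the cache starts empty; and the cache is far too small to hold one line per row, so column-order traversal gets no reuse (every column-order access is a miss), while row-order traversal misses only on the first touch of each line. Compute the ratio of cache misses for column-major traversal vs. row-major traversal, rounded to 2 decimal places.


Each row occupies 107 * 4 = 428 bytes and starts on a line boundary, so it spans ceil(428 / 64) = 7 cache lines.
Row-major traversal misses (one per line touched): 69 * ceil(107 * 4 / 64) = 483
Column-major traversal misses (no reuse, every access misses): 69 * 107 = 7383
Ratio = 7383 / 483 = 15.29

15.29


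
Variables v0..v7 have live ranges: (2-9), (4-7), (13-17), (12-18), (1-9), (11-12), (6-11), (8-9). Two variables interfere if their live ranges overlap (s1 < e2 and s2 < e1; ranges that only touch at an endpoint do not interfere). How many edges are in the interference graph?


Check all pairs for overlapping intervals.
Two intervals (s1,e1) and (s2,e2) overlap if s1 < e2 and s2 < e1.
v0 (2-9) vs v1..v7: overlaps v1, v4, v6, v7 -> 4
v1 (4-7) vs v2..v7: overlaps v4, v6 -> 2
v2 (13-17) vs v3..v7: overlaps v3 -> 1
v3 (12-18) vs v4..v7: overlaps none -> 0
v4 (1-9) vs v5..v7: overlaps v6, v7 -> 2
v5 (11-12) vs v6..v7: overlaps none -> 0
v6 (6-11) vs v7: overlaps v7 -> 1
Total overlapping pairs = 4 + 2 + 1 + 0 + 2 + 0 + 1 = 10

10


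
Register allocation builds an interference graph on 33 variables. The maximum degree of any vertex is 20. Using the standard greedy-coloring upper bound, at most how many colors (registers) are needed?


Greedy coloring never needs more than (max_degree + 1) colors: when coloring a vertex, at most max_degree neighbors are already colored.
Upper bound = 20 + 1 = 21

21


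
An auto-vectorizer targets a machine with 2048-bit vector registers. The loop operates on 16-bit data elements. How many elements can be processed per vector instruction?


Width = SIMD bits / data type bits
= 2048 / 16 = 128

128


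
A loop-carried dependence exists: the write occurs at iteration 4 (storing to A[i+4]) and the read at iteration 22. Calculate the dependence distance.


Distance = read iteration - write iteration
= 22 - 4 = 18

18


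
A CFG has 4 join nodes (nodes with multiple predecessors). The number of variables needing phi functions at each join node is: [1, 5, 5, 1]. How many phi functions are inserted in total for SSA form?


Total phi functions = sum of phi functions at each join node
= 1 + 5 + 5 + 1 = 12

12


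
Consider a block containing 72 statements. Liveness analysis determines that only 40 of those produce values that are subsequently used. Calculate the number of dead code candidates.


Dead code = total statements - live definitions
= 72 - 40 = 32

32


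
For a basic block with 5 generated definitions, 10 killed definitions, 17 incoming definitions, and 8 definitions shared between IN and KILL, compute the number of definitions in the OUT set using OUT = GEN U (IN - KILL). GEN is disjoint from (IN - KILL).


IN - KILL: 17 - 8 = 9 surviving definitions
OUT = GEN + surviving = 5 + 9 = 14

14


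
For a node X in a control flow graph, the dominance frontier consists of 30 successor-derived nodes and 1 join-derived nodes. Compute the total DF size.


DF(X) = direct successor contributions + join point contributions
= 30 + 1 = 31

31


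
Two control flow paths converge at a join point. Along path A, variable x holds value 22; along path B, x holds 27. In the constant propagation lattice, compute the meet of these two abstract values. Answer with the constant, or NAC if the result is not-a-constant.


Meet operation: if both paths give the same constant, result is that constant; if they differ, result is NAC (not-a-constant).
Path A: 22, Path B: 27 -> differ
Result: not-a-constant -> NAC

NAC


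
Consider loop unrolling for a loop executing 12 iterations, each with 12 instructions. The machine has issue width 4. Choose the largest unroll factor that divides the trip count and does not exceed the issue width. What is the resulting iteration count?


Largest divisor of 12 <= 4 is 4
New iterations = 12 / 4 = 3

3


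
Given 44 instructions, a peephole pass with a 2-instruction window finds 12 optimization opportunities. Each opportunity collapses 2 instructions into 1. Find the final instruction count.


Each match removes 1 instructions.
Total removed = 12 * 1 = 12
Remaining = 44 - 12 = 32

32


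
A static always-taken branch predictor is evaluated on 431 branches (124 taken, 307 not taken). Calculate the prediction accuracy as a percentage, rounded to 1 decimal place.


Predictor: always-taken
Correct predictions = 124
Accuracy = 124 / 431 * 100 = 28.8%

28.8


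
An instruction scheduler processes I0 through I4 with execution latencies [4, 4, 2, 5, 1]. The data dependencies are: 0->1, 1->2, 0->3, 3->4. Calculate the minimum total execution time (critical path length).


Compute longest path through dependency graph: dist(Ik) = max over predecessors of dist + latency(Ik).
dist(I0) = latency 4 = 4
dist(I1) = dist(I0) + 4 = 4 + 4 = 8
dist(I2) = dist(I1) + 2 = 8 + 2 = 10
dist(I3) = dist(I0) + 5 = 4 + 5 = 9
dist(I4) = dist(I3) + 1 = 9 + 1 = 10
Critical path = max dist = 10

10


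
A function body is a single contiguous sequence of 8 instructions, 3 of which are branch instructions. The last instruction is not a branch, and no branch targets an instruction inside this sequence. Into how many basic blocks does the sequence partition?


With no in-sequence branch targets, the leaders are the first instruction plus the instruction after each branch.
Number of basic blocks = branches + 1
= 3 + 1 = 4

4


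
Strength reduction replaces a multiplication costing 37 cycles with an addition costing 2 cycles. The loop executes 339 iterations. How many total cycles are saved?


Per-iteration saving = 37 - 2 = 35
Total saved = 339 * 35 = 11865

11865


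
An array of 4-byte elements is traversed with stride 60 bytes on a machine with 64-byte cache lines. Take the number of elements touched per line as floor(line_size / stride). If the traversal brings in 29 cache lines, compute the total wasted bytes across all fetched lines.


Elements per line = floor(64 / 60) = 1
Bytes used per line = 1 * 4 = 4
Wasted per line = 64 - 4 = 60
Total wasted = 60 * 29 = 1740

1740


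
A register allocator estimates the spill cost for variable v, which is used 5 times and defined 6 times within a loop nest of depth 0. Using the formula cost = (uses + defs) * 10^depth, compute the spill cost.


uses + defs = 5 + 6 = 11
10^0 = 1
Spill cost = 11 * 1 = 11

11


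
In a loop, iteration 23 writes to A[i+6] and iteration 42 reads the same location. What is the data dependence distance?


Distance = read iteration - write iteration
= 42 - 23 = 19

19


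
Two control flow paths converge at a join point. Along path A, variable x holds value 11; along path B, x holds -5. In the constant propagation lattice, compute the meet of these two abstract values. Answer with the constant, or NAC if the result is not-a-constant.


Meet operation: if both paths give the same constant, result is that constant; if they differ, result is NAC (not-a-constant).
Path A: 11, Path B: -5 -> differ
Result: not-a-constant -> NAC

NAC


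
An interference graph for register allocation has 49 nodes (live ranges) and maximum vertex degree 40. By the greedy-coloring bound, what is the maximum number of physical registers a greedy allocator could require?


Greedy coloring never needs more than (max_degree + 1) colors: when coloring a vertex, at most max_degree neighbors are already colored.
Upper bound = 40 + 1 = 41

41


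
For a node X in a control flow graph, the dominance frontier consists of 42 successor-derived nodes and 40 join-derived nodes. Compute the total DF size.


DF(X) = direct successor contributions + join point contributions
= 42 + 40 = 82

82


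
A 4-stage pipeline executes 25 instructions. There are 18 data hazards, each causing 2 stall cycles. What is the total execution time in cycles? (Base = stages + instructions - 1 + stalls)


Base cycles = 4 + 25 - 1 = 28
Total stalls = 18 * 2 = 36
Total = 28 + 36 = 64

64


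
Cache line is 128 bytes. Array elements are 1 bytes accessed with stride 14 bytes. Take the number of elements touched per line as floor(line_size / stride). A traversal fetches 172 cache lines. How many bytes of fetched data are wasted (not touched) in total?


Elements per line = floor(128 / 14) = 9
Bytes used per line = 9 * 1 = 9
Wasted per line = 128 - 9 = 119
Total wasted = 119 * 172 = 20468

20468


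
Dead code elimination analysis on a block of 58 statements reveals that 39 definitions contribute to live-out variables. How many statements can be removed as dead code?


Dead code = total statements - live definitions
= 58 - 39 = 19

19


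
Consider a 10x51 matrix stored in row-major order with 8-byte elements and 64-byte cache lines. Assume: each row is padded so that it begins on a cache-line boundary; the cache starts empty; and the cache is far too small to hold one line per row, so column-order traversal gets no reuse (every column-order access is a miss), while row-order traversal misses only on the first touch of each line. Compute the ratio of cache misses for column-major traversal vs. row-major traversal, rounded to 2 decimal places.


Each row occupies 51 * 8 = 408 bytes and starts on a line boundary, so it spans ceil(408 / 64) = 7 cache lines.
Row-major traversal misses (one per line touched): 10 * ceil(51 * 8 / 64) = 70
Column-major traversal misses (no reuse, every access misses): 10 * 51 = 510
Ratio = 510 / 70 = 7.29

7.29


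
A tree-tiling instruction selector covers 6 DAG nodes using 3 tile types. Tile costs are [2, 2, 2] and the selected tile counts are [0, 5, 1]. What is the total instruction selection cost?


Total cost = sum(count_i * cost_i)
= 0*2 + 5*2 + 1*2
= 12

12


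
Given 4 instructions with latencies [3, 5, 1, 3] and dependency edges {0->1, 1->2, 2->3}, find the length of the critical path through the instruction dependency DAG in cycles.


Compute longest path through dependency graph: dist(Ik) = max over predecessors of dist + latency(Ik).
dist(I0) = latency 3 = 3
dist(I1) = dist(I0) + 5 = 3 + 5 = 8
dist(I2) = dist(I1) + 1 = 8 + 1 = 9
dist(I3) = dist(I2) + 3 = 9 + 3 = 12
Critical path = max dist = 12

12


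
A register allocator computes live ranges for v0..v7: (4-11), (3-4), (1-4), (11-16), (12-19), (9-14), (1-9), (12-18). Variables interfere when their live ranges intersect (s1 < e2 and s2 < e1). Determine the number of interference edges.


Check all pairs for overlapping intervals.
Two intervals (s1,e1) and (s2,e2) overlap if s1 < e2 and s2 < e1.
v0 (4-11) vs v1..v7: overlaps v5, v6 -> 2
v1 (3-4) vs v2..v7: overlaps v2, v6 -> 2
v2 (1-4) vs v3..v7: overlaps v6 -> 1
v3 (11-16) vs v4..v7: overlaps v4, v5, v7 -> 3
v4 (12-19) vs v5..v7: overlaps v5, v7 -> 2
v5 (9-14) vs v6..v7: overlaps v7 -> 1
v6 (1-9) vs v7: overlaps none -> 0
Total overlapping pairs = 2 + 2 + 1 + 3 + 2 + 1 + 0 = 11

11


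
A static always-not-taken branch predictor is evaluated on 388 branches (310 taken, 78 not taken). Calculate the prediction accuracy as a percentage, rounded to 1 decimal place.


Predictor: always-not-taken
Correct predictions = 78
Accuracy = 78 / 388 * 100 = 20.1%

20.1


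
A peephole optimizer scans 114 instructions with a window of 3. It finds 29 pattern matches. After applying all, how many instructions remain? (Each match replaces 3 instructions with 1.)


Each match removes 2 instructions.
Total removed = 29 * 2 = 58
Remaining = 114 - 58 = 56

56


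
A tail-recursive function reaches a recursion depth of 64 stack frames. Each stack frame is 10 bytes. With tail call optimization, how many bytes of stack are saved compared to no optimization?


Without TCO: 64 * 10 = 640 bytes
With TCO: reuse 1 frame = 10 bytes
Savings = 640 - 10 = 630

630


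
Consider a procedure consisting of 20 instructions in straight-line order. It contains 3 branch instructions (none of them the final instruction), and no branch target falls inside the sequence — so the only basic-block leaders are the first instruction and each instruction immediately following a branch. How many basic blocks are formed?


With no in-sequence branch targets, the leaders are the first instruction plus the instruction after each branch.
Number of basic blocks = branches + 1
= 3 + 1 = 4

4


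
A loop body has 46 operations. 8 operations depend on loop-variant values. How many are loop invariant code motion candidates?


Invariant candidates = total - loop-dependent
= 46 - 8 = 38

38


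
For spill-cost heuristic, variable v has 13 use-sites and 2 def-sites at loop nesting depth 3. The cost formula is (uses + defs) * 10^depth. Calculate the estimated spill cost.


uses + defs = 13 + 2 = 15
10^3 = 1000
Spill cost = 15 * 1000 = 15000

15000


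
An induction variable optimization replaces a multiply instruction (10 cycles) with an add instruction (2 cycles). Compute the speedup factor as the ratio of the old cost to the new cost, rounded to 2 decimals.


Ratio = mult_cost / add_cost = 10 / 2 = 5.0

5.0


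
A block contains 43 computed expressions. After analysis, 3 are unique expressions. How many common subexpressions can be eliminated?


CSE count = total expressions - unique expressions
= 43 - 3 = 40

40


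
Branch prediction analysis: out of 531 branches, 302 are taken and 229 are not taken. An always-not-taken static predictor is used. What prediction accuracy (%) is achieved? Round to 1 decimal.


Predictor: always-not-taken
Correct predictions = 229
Accuracy = 229 / 531 * 100 = 43.1%

43.1


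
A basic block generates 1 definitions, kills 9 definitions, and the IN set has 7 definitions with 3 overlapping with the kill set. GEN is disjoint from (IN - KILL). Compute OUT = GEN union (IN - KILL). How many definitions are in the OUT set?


IN - KILL: 7 - 3 = 4 surviving definitions
OUT = GEN + surviving = 1 + 4 = 5

5


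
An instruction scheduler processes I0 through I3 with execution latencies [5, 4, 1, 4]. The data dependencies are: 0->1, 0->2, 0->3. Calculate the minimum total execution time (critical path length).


Compute longest path through dependency graph: dist(Ik) = max over predecessors of dist + latency(Ik).
dist(I0) = latency 5 = 5
dist(I1) = dist(I0) + 4 = 5 + 4 = 9
dist(I2) = dist(I0) + 1 = 5 + 1 = 6
dist(I3) = dist(I0) + 4 = 5 + 4 = 9
Critical path = max dist = 9

9


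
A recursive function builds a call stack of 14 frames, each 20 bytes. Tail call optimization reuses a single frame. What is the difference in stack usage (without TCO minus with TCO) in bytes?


Without TCO: 14 * 20 = 280 bytes
With TCO: reuse 1 frame = 20 bytes
Savings = 280 - 20 = 260

260


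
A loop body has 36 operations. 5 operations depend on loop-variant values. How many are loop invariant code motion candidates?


Invariant candidates = total - loop-dependent
= 36 - 5 = 31

31


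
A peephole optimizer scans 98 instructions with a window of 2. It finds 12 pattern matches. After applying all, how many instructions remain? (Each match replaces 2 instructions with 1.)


Each match removes 1 instructions.
Total removed = 12 * 1 = 12
Remaining = 98 - 12 = 86

86


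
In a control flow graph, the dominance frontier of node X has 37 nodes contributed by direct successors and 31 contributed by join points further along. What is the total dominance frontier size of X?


DF(X) = direct successor contributions + join point contributions
= 37 + 31 = 68

68


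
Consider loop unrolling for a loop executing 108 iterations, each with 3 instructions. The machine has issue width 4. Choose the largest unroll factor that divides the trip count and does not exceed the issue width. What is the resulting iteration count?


Largest divisor of 108 <= 4 is 4
New iterations = 108 / 4 = 27

27


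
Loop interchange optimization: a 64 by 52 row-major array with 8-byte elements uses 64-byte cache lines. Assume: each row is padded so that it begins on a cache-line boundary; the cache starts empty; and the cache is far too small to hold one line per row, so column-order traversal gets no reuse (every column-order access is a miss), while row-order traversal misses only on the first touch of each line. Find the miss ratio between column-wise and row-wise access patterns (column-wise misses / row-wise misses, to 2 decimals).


Each row occupies 52 * 8 = 416 bytes and starts on a line boundary, so it spans ceil(416 / 64) = 7 cache lines.
Row-major traversal misses (one per line touched): 64 * ceil(52 * 8 / 64) = 448
Column-major traversal misses (no reuse, every access misses): 64 * 52 = 3328
Ratio = 3328 / 448 = 7.43

7.43


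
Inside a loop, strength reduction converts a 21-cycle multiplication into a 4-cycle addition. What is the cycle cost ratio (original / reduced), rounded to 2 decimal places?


Ratio = mult_cost / add_cost = 21 / 4 = 5.25

5.25


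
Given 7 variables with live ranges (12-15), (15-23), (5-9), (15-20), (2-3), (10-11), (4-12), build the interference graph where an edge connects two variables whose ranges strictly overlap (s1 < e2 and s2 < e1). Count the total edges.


Check all pairs for overlapping intervals.
Two intervals (s1,e1) and (s2,e2) overlap if s1 < e2 and s2 < e1.
v0 (12-15) vs v1..v6: overlaps none -> 0
v1 (15-23) vs v2..v6: overlaps v3 -> 1
v2 (5-9) vs v3..v6: overlaps v6 -> 1
v3 (15-20) vs v4..v6: overlaps none -> 0
v4 (2-3) vs v5..v6: overlaps none -> 0
v5 (10-11) vs v6: overlaps v6 -> 1
Total overlapping pairs = 0 + 1 + 1 + 0 + 0 + 1 = 3

3


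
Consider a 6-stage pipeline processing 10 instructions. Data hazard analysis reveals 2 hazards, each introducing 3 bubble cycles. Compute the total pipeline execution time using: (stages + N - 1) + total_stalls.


Base cycles = 6 + 10 - 1 = 15
Total stalls = 2 * 3 = 6
Total = 15 + 6 = 21

21


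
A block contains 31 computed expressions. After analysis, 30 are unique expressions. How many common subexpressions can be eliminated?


CSE count = total expressions - unique expressions
= 31 - 30 = 1

1


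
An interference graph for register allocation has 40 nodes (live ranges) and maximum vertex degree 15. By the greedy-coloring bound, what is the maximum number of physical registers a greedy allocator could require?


Greedy coloring never needs more than (max_degree + 1) colors: when coloring a vertex, at most max_degree neighbors are already colored.
Upper bound = 15 + 1 = 16

16


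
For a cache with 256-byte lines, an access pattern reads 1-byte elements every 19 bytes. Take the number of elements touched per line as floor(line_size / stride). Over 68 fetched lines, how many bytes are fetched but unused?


Elements per line = floor(256 / 19) = 13
Bytes used per line = 13 * 1 = 13
Wasted per line = 256 - 13 = 243
Total wasted = 243 * 68 = 16524

16524


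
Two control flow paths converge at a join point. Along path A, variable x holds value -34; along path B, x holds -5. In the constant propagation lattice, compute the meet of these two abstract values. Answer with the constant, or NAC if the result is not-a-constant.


Meet operation: if both paths give the same constant, result is that constant; if they differ, result is NAC (not-a-constant).
Path A: -34, Path B: -5 -> differ
Result: not-a-constant -> NAC

NAC


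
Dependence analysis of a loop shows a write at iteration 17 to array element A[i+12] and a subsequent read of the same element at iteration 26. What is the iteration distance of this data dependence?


Distance = read iteration - write iteration
= 26 - 17 = 9

9


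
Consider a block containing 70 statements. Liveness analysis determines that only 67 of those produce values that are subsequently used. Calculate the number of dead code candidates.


Dead code = total statements - live definitions
= 70 - 67 = 3

3


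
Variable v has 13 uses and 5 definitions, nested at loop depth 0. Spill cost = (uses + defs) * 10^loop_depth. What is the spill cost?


uses + defs = 13 + 5 = 18
10^0 = 1
Spill cost = 18 * 1 = 18

18
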